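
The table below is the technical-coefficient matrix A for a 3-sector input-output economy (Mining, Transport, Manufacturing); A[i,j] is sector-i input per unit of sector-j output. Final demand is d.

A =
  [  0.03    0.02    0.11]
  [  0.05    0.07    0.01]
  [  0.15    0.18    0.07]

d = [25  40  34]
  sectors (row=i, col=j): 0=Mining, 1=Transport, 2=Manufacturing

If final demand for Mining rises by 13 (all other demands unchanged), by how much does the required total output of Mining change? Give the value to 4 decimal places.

13.6848

Form M = I − A:
  [  0.97   -0.02   -0.11]
  [ -0.05    0.93   -0.01]
  [ -0.15   -0.18    0.93]
Leontief inverse L = M⁻¹:
  [  1.0527    0.0468    0.1250]
  [  0.0585    1.0801    0.0185]
  [  0.1811    0.2166    1.0990]
Total output x = L · d:
  x_0 = 1.0527·25 + 0.0468·40 + 0.1250·34 = 32.4407
  x_1 = 0.0585·25 + 1.0801·40 + 0.0185·34 = 45.2985
  x_2 = 0.1811·25 + 0.2166·40 + 1.0990·34 = 50.5590
Δx_0 = L[0,0] · Δd_0 = 1.0527 · 13 = 13.6848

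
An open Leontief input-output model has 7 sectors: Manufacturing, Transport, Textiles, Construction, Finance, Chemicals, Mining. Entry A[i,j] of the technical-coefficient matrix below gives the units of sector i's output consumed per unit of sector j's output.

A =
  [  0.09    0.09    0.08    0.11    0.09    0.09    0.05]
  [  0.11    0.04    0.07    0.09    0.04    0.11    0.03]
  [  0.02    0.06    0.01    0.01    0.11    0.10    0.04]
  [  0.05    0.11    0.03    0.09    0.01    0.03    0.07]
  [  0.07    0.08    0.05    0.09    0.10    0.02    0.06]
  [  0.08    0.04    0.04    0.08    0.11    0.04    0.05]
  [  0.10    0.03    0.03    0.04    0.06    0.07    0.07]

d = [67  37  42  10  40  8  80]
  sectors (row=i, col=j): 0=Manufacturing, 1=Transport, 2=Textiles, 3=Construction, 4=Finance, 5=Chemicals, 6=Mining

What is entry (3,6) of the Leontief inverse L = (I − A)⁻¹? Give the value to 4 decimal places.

Form M = I − A:
  [  0.91   -0.09   -0.08   -0.11   -0.09   -0.09   -0.05]
  [ -0.11    0.96   -0.07   -0.09   -0.04   -0.11   -0.03]
  [ -0.02   -0.06    0.99   -0.01   -0.11   -0.10   -0.04]
  [ -0.05   -0.11   -0.03    0.91   -0.01   -0.03   -0.07]
  [ -0.07   -0.08   -0.05   -0.09    0.90   -0.02   -0.06]
  [ -0.08   -0.04   -0.04   -0.08   -0.11    0.96   -0.05]
  [ -0.10   -0.03   -0.03   -0.04   -0.06   -0.07    0.93]
Leontief inverse L = M⁻¹:
  [  1.1713    0.1644    0.1305    0.1948    0.1693    0.1597    0.1081]
  [  0.1760    1.1019    0.1115    0.1602    0.1076    0.1673    0.0778]
  [  0.0710    0.1002    1.0407    0.0612    0.1611    0.1372    0.0742]
  [  0.1062    0.1564    0.0636    1.1450    0.0549    0.0793    0.1075]
  [  0.1349    0.1394    0.0903    0.1571    1.1598    0.0749    0.1063]
  [  0.1404    0.0969    0.0779    0.1440    0.1689    1.0890    0.0943]
  [  0.1578    0.0795    0.0656    0.0983    0.1168    0.1172    1.1104]
Total output x = L · d:
  x_0 = 1.1713·67 + 0.1644·37 + 0.1305·42 + 0.1948·10 + 0.1693·40 + 0.1597·8 + 0.1081·80 = 108.6804
  x_1 = 0.1760·67 + 1.1019·37 + 0.1115·42 + 0.1602·10 + 0.1076·40 + 0.1673·8 + 0.0778·80 = 70.7143
  x_2 = 0.0710·67 + 0.1002·37 + 1.0407·42 + 0.0612·10 + 0.1611·40 + 0.1372·8 + 0.0742·80 = 66.2596
  x_3 = 0.1062·67 + 0.1564·37 + 0.0636·42 + 1.1450·10 + 0.0549·40 + 0.0793·8 + 0.1075·80 = 38.4513
  x_4 = 0.1349·67 + 0.1394·37 + 0.0903·42 + 0.1571·10 + 1.1598·40 + 0.0749·8 + 0.1063·80 = 75.0600
  x_5 = 0.1404·67 + 0.0969·37 + 0.0779·42 + 0.1440·10 + 0.1689·40 + 1.0890·8 + 0.0943·80 = 40.7192
  x_6 = 0.1578·67 + 0.0795·37 + 0.0656·42 + 0.0983·10 + 0.1168·40 + 0.1172·8 + 1.1104·80 = 111.6874

L[3,6] = 0.1075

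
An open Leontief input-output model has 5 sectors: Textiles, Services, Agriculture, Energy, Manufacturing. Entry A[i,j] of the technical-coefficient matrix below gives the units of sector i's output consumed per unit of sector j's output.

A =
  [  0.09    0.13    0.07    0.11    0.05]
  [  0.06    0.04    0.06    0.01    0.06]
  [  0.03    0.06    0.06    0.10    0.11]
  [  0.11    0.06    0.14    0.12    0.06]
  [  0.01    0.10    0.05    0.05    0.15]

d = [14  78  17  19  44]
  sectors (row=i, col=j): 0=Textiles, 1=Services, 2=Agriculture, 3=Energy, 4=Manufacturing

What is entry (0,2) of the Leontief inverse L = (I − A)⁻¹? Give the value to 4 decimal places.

L[0,2] = 0.1266

Form M = I − A:
  [  0.91   -0.13   -0.07   -0.11   -0.05]
  [ -0.06    0.96   -0.06   -0.01   -0.06]
  [ -0.03   -0.06    0.94   -0.10   -0.11]
  [ -0.11   -0.06   -0.14    0.88   -0.06]
  [ -0.01   -0.10   -0.05   -0.05    0.85]
Leontief inverse L = M⁻¹:
  [  1.1362    0.1833    0.1266    0.1646    0.1078]
  [  0.0788    1.0697    0.0846    0.0369    0.0937]
  [  0.0625    0.1036    1.1053    0.1439    0.1642]
  [  0.1598    0.1220    0.2035    1.1881    0.1282]
  [  0.0357    0.1413    0.0884    0.0846    1.2060]
Total output x = L · d:
  x_0 = 1.1362·14 + 0.1833·78 + 0.1266·17 + 0.1646·19 + 0.1078·44 = 40.2256
  x_1 = 0.0788·14 + 1.0697·78 + 0.0846·17 + 0.0369·19 + 0.0937·44 = 90.8039
  x_2 = 0.0625·14 + 0.1036·78 + 1.1053·17 + 0.1439·19 + 0.1642·44 = 37.7060
  x_3 = 0.1598·14 + 0.1220·78 + 0.2035·17 + 1.1881·19 + 0.1282·44 = 43.4244
  x_4 = 0.0357·14 + 0.1413·78 + 0.0884·17 + 0.0846·19 + 1.2060·44 = 67.6931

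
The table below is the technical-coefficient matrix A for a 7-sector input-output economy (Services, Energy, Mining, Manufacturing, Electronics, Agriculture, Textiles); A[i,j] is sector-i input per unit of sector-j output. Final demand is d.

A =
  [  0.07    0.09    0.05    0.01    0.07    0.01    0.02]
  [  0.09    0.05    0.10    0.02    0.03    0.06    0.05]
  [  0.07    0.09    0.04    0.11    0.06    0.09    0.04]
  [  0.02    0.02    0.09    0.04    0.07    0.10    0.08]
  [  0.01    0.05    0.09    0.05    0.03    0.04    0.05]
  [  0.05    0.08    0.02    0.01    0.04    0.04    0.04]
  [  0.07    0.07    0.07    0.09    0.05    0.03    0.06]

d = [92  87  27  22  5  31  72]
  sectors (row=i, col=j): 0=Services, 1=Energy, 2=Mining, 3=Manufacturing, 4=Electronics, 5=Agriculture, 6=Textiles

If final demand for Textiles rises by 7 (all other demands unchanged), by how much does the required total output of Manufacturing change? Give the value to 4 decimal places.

0.7924

Form M = I − A:
  [  0.93   -0.09   -0.05   -0.01   -0.07   -0.01   -0.02]
  [ -0.09    0.95   -0.10   -0.02   -0.03   -0.06   -0.05]
  [ -0.07   -0.09    0.96   -0.11   -0.06   -0.09   -0.04]
  [ -0.02   -0.02   -0.09    0.96   -0.07   -0.10   -0.08]
  [ -0.01   -0.05   -0.09   -0.05    0.97   -0.04   -0.05]
  [ -0.05   -0.08   -0.02   -0.01   -0.04    0.96   -0.04]
  [ -0.07   -0.07   -0.07   -0.09   -0.05   -0.03    0.94]
Leontief inverse L = M⁻¹:
  [  1.1007    0.1243    0.0862    0.0333    0.0947    0.0361    0.0431]
  [  0.1293    1.0962    0.1394    0.0518    0.0635    0.0934    0.0788]
  [  0.1132    0.1398    1.0936    0.1435    0.1001    0.1340    0.0796]
  [  0.0564    0.0658    0.1315    1.0761    0.1034    0.1370    0.1132]
  [  0.0403    0.0846    0.1245    0.0794    1.0568    0.0721    0.0767]
  [  0.0773    0.1098    0.0504    0.0288    0.0611    1.0615    0.0605]
  [  0.1100    0.1156    0.1191    0.1252    0.0873    0.0705    1.0957]
Total output x = L · d:
  x_0 = 1.1007·92 + 0.1243·87 + 0.0862·27 + 0.0333·22 + 0.0947·5 + 0.0361·31 + 0.0431·72 = 119.8372
  x_1 = 0.1293·92 + 1.0962·87 + 0.1394·27 + 0.0518·22 + 0.0635·5 + 0.0934·31 + 0.0788·72 = 121.0566
  x_2 = 0.1132·92 + 0.1398·87 + 1.0936·27 + 0.1435·22 + 0.1001·5 + 0.1340·31 + 0.0796·72 = 65.6445
  x_3 = 0.0564·92 + 0.0658·87 + 0.1315·27 + 1.0761·22 + 0.1034·5 + 0.1370·31 + 0.1132·72 = 51.0484
  x_4 = 0.0403·92 + 0.0846·87 + 0.1245·27 + 0.0794·22 + 1.0568·5 + 0.0721·31 + 0.0767·72 = 29.2202
  x_5 = 0.0773·92 + 0.1098·87 + 0.0504·27 + 0.0288·22 + 0.0611·5 + 1.0615·31 + 0.0605·72 = 56.2239
  x_6 = 0.1100·92 + 0.1156·87 + 0.1191·27 + 0.1252·22 + 0.0873·5 + 0.0705·31 + 1.0957·72 = 107.6593
Δx_3 = L[3,6] · Δd_6 = 0.1132 · 7 = 0.7924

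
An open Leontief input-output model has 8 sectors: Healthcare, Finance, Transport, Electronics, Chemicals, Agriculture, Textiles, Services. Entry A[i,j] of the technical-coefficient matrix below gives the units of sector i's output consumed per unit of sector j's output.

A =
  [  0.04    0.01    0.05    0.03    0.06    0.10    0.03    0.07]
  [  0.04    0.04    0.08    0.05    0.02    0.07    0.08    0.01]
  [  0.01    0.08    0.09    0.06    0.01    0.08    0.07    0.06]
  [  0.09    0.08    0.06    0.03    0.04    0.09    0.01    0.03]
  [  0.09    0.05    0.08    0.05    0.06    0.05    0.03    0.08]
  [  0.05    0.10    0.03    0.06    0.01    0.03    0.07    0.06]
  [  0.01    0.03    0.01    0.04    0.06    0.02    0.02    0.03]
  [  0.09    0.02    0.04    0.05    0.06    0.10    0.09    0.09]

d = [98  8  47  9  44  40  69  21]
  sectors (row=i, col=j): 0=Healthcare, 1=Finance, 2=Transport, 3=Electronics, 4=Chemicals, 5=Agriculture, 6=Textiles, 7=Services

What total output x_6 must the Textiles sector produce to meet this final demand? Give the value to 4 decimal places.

83.5495

Form M = I − A:
  [  0.96   -0.01   -0.05   -0.03   -0.06   -0.10   -0.03   -0.07]
  [ -0.04    0.96   -0.08   -0.05   -0.02   -0.07   -0.08   -0.01]
  [ -0.01   -0.08    0.91   -0.06   -0.01   -0.08   -0.07   -0.06]
  [ -0.09   -0.08   -0.06    0.97   -0.04   -0.09   -0.01   -0.03]
  [ -0.09   -0.05   -0.08   -0.05    0.94   -0.05   -0.03   -0.08]
  [ -0.05   -0.10   -0.03   -0.06   -0.01    0.97   -0.07   -0.06]
  [ -0.01   -0.03   -0.01   -0.04   -0.06   -0.02    0.98   -0.03]
  [ -0.09   -0.02   -0.04   -0.05   -0.06   -0.10   -0.09    0.91]
Leontief inverse L = M⁻¹:
  [  1.0771    0.0475    0.0854    0.0629    0.0862    0.1445    0.0667    0.1104]
  [  0.0685    1.0767    0.1142    0.0805    0.0429    0.1105    0.1120    0.0420]
  [  0.0467    0.1240    1.1319    0.0975    0.0367    0.1305    0.1129    0.0984]
  [  0.1265    0.1197    0.1018    1.0651    0.0662    0.1405    0.0502    0.0696]
  [  0.1348    0.0931    0.1278    0.0898    1.0938    0.1107    0.0750    0.1287]
  [  0.0842    0.1334    0.0664    0.0913    0.0369    1.0768    0.1057    0.0931]
  [  0.0329    0.0500    0.0319    0.0578    0.0760    0.0456    1.0386    0.0510]
  [  0.1384    0.0661    0.0852    0.0925    0.0984    0.1603    0.1361    1.1426]
Total output x = L · d:
  x_0 = 1.0771·98 + 0.0475·8 + 0.0854·47 + 0.0629·9 + 0.0862·44 + 0.1445·40 + 0.0667·69 + 0.1104·21 = 127.0089
  x_1 = 0.0685·98 + 1.0767·8 + 0.1142·47 + 0.0805·9 + 0.0429·44 + 0.1105·40 + 0.1120·69 + 0.0420·21 = 36.3429
  x_2 = 0.0467·98 + 0.1240·8 + 1.1319·47 + 0.0975·9 + 0.0367·44 + 0.1305·40 + 0.1129·69 + 0.0984·21 = 76.3390
  x_3 = 0.1265·98 + 0.1197·8 + 0.1018·47 + 1.0651·9 + 0.0662·44 + 0.1405·40 + 0.0502·69 + 0.0696·21 = 41.1775
  x_4 = 0.1348·98 + 0.0931·8 + 0.1278·47 + 0.0898·9 + 1.0938·44 + 0.1107·40 + 0.0750·69 + 0.1287·21 = 81.1971
  x_5 = 0.0842·98 + 0.1334·8 + 0.0664·47 + 0.0913·9 + 0.0369·44 + 1.0768·40 + 0.1057·69 + 0.0931·21 = 67.2056
  x_6 = 0.0329·98 + 0.0500·8 + 0.0319·47 + 0.0578·9 + 0.0760·44 + 0.0456·40 + 1.0386·69 + 0.0510·21 = 83.5495
  x_7 = 0.1384·98 + 0.0661·8 + 0.0852·47 + 0.0925·9 + 0.0984·44 + 0.1603·40 + 0.1361·69 + 1.1426·21 = 63.0571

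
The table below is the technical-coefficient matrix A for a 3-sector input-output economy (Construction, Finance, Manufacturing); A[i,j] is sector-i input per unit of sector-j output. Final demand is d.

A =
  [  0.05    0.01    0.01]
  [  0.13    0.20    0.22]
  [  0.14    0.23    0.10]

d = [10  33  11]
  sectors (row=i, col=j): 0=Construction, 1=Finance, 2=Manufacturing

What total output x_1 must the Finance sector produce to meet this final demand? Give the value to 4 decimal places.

50.4873

Form M = I − A:
  [  0.95   -0.01   -0.01]
  [ -0.13    0.80   -0.22]
  [ -0.14   -0.23    0.90]
Leontief inverse L = M⁻¹:
  [  1.0574    0.0179    0.0161]
  [  0.2335    1.3484    0.3322]
  [  0.2242    0.3474    1.1985]
Total output x = L · d:
  x_0 = 1.0574·10 + 0.0179·33 + 0.0161·11 = 11.3408
  x_1 = 0.2335·10 + 1.3484·33 + 0.3322·11 = 50.4873
  x_2 = 0.2242·10 + 0.3474·33 + 1.1985·11 = 26.8886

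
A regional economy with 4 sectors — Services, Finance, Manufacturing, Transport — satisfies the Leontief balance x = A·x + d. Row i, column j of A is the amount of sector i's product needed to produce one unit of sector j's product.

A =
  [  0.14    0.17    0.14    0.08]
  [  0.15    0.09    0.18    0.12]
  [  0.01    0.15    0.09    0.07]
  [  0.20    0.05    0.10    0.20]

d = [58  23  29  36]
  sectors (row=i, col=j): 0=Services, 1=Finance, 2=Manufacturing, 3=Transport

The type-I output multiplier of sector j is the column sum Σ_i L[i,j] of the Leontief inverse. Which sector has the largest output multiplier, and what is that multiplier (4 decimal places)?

Manufacturing (1.9848)

Form M = I − A:
  [  0.86   -0.17   -0.14   -0.08]
  [ -0.15    0.91   -0.18   -0.12]
  [ -0.01   -0.15    0.91   -0.07]
  [ -0.20   -0.05   -0.10    0.80]
Leontief inverse L = M⁻¹:
  [  1.2619    0.2914    0.2731    0.1938]
  [  0.2700    1.2130    0.3074    0.2358]
  [  0.0847    0.2167    1.1706    0.1434]
  [  0.3429    0.1757    0.2338    1.3311]
Total output x = L · d:
  x_0 = 1.2619·58 + 0.2914·23 + 0.2731·29 + 0.1938·36 = 94.7849
  x_1 = 0.2700·58 + 1.2130·23 + 0.3074·29 + 0.2358·36 = 60.9614
  x_2 = 0.0847·58 + 0.2167·23 + 1.1706·29 + 0.1434·36 = 49.0069
  x_3 = 0.3429·58 + 0.1757·23 + 0.2338·29 + 1.3311·36 = 78.6322
Output multipliers (column sums of L):
  Services: 1.9595
  Finance: 1.8968
  Manufacturing: 1.9848
  Transport: 1.9041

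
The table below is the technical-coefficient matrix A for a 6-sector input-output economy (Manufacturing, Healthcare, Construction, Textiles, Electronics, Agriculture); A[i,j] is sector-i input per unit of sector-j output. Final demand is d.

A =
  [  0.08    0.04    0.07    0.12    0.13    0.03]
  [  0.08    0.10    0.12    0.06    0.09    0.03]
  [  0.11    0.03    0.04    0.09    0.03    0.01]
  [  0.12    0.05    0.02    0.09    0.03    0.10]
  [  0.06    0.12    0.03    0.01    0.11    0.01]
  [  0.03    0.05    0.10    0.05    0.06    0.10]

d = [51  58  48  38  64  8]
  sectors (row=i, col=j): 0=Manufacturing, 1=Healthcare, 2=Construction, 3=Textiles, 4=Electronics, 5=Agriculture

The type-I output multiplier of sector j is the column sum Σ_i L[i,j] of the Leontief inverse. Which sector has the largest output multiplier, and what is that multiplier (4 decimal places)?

Manufacturing (1.8102)

Form M = I − A:
  [  0.92   -0.04   -0.07   -0.12   -0.13   -0.03]
  [ -0.08    0.90   -0.12   -0.06   -0.09   -0.03]
  [ -0.11   -0.03    0.96   -0.09   -0.03   -0.01]
  [ -0.12   -0.05   -0.02    0.91   -0.03   -0.10]
  [ -0.06   -0.12   -0.03   -0.01    0.89   -0.01]
  [ -0.03   -0.05   -0.10   -0.05   -0.06    0.90]
Leontief inverse L = M⁻¹:
  [  1.1456    0.0933    0.1114    0.1738    0.1907    0.0640]
  [  0.1476    1.1534    0.1684    0.1171    0.1518    0.0599]
  [  0.1564    0.0615    1.0694    0.1331    0.0719    0.0347]
  [  0.1749    0.0924    0.0651    1.1430    0.0849    0.1376]
  [  0.1053    0.1659    0.0686    0.0459    1.1615    0.0278]
  [  0.0805    0.0902    0.1401    0.0937    0.1049    1.1299]
Total output x = L · d:
  x_0 = 1.1456·51 + 0.0933·58 + 0.1114·48 + 0.1738·38 + 0.1907·64 + 0.0640·8 = 88.5058
  x_1 = 0.1476·51 + 1.1534·58 + 0.1684·48 + 0.1171·38 + 0.1518·64 + 0.0599·8 = 97.1499
  x_2 = 0.1564·51 + 0.0615·58 + 1.0694·48 + 0.1331·38 + 0.0719·64 + 0.0347·8 = 72.8177
  x_3 = 0.1749·51 + 0.0924·58 + 0.0651·48 + 1.1430·38 + 0.0849·64 + 0.1376·8 = 67.3732
  x_4 = 0.1053·51 + 0.1659·58 + 0.0686·48 + 0.0459·38 + 1.1615·64 + 0.0278·8 = 94.5847
  x_5 = 0.0805·51 + 0.0902·58 + 0.1401·48 + 0.0937·38 + 0.1049·64 + 1.1299·8 = 35.3758
Output multipliers (column sums of L):
  Manufacturing: 1.8102
  Healthcare: 1.6567
  Construction: 1.6229
  Textiles: 1.7066
  Electronics: 1.7658
  Agriculture: 1.4540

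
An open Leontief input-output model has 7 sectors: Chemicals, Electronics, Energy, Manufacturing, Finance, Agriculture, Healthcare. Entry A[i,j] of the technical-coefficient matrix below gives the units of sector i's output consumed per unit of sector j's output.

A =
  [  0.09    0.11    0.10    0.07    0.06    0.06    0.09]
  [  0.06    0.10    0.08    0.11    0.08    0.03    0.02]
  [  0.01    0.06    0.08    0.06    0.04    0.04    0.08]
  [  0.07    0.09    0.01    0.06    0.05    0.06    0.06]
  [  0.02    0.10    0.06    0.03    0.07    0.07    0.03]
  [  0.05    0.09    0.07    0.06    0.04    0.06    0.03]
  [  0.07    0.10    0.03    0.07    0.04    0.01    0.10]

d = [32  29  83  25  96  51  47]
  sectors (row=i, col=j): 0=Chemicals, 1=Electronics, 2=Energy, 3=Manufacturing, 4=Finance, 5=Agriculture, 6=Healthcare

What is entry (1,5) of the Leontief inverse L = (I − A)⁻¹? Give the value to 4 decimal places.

L[1,5] = 0.0708

Form M = I − A:
  [  0.91   -0.11   -0.10   -0.07   -0.06   -0.06   -0.09]
  [ -0.06    0.90   -0.08   -0.11   -0.08   -0.03   -0.02]
  [ -0.01   -0.06    0.92   -0.06   -0.04   -0.04   -0.08]
  [ -0.07   -0.09   -0.01    0.94   -0.05   -0.06   -0.06]
  [ -0.02   -0.10   -0.06   -0.03    0.93   -0.07   -0.03]
  [ -0.05   -0.09   -0.07   -0.06   -0.04    0.94   -0.03]
  [ -0.07   -0.10   -0.03   -0.07   -0.04   -0.01    0.90]
Leontief inverse L = M⁻¹:
  [  1.1451    0.2054    0.1645    0.1415    0.1173    0.1060    0.1506]
  [  0.1038    1.1780    0.1315    0.1675    0.1286    0.0708    0.0661]
  [  0.0424    0.1181    1.1168    0.1037    0.0745    0.0674    0.1178]
  [  0.1113    0.1588    0.0543    1.1104    0.0912    0.0932    0.0997]
  [  0.0523    0.1610    0.1025    0.0758    1.1080    0.1009    0.0633]
  [  0.0870    0.1550    0.1147    0.1094    0.0797    1.0929    0.0687]
  [  0.1140    0.1720    0.0747    0.1240    0.0831    0.0422    1.1454]
Total output x = L · d:
  x_0 = 1.1451·32 + 0.2054·29 + 0.1645·83 + 0.1415·25 + 0.1173·96 + 0.1060·51 + 0.1506·47 = 83.5363
  x_1 = 0.1038·32 + 1.1780·29 + 0.1315·83 + 0.1675·25 + 0.1286·96 + 0.0708·51 + 0.0661·47 = 71.6418
  x_2 = 0.0424·32 + 0.1181·29 + 1.1168·83 + 0.1037·25 + 0.0745·96 + 0.0674·51 + 0.1178·47 = 116.1944
  x_3 = 0.1113·32 + 0.1588·29 + 0.0543·83 + 1.1104·25 + 0.0912·96 + 0.0932·51 + 0.0997·47 = 58.6196
  x_4 = 0.0523·32 + 0.1610·29 + 0.1025·83 + 0.0758·25 + 1.1080·96 + 0.1009·51 + 0.0633·47 = 131.2396
  x_5 = 0.0870·32 + 0.1550·29 + 0.1147·83 + 0.1094·25 + 0.0797·96 + 1.0929·51 + 0.0687·47 = 86.1511
  x_6 = 0.1140·32 + 0.1720·29 + 0.0747·83 + 0.1240·25 + 0.0831·96 + 0.0422·51 + 1.1454·47 = 81.9022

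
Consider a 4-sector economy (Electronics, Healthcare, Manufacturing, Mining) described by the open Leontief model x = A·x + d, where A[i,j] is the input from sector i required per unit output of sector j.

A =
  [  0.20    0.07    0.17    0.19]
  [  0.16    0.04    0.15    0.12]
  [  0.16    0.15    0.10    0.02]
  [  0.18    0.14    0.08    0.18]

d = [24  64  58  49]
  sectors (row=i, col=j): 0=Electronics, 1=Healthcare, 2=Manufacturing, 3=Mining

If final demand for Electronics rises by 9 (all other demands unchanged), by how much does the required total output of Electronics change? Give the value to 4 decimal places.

13.0078

Form M = I − A:
  [  0.80   -0.07   -0.17   -0.19]
  [ -0.16    0.96   -0.15   -0.12]
  [ -0.16   -0.15    0.90   -0.02]
  [ -0.18   -0.14   -0.08    0.82]
Leontief inverse L = M⁻¹:
  [  1.4453    0.2134    0.3419    0.3745]
  [  0.3423    1.1472    0.2784    0.2540]
  [  0.3230    0.2350    1.2237    0.1391]
  [  0.4072    0.2656    0.2420    1.3586]
Total output x = L · d:
  x_0 = 1.4453·24 + 0.2134·64 + 0.3419·58 + 0.3745·49 = 86.5216
  x_1 = 0.3423·24 + 1.1472·64 + 0.2784·58 + 0.2540·49 = 110.2256
  x_2 = 0.3230·24 + 0.2350·64 + 1.2237·58 + 0.1391·49 = 100.5832
  x_3 = 0.4072·24 + 0.2656·64 + 0.2420·58 + 1.3586·49 = 107.3807
Δx_0 = L[0,0] · Δd_0 = 1.4453 · 9 = 13.0078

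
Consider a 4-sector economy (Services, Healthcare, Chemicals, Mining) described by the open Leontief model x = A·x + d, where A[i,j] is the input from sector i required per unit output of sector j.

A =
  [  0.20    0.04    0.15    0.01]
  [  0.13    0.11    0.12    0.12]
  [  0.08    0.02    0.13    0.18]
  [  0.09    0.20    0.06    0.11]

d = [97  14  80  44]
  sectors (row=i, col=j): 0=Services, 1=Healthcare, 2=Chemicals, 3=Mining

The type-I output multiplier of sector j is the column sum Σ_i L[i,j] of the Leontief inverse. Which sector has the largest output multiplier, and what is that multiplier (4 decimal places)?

Form M = I − A:
  [  0.80   -0.04   -0.15   -0.01]
  [ -0.13    0.89   -0.12   -0.12]
  [ -0.08   -0.02    0.87   -0.18]
  [ -0.09   -0.20   -0.06    0.89]
Leontief inverse L = M⁻¹:
  [  1.2953    0.0802    0.2395    0.0738]
  [  0.2378    1.1857    0.2188    0.2068]
  [  0.1650    0.0927    1.2085    0.2588]
  [  0.1956    0.2808    0.1549    1.1950]
Total output x = L · d:
  x_0 = 1.2953·97 + 0.0802·14 + 0.2395·80 + 0.0738·44 = 149.1694
  x_1 = 0.2378·97 + 1.1857·14 + 0.2188·80 + 0.2068·44 = 66.2707
  x_2 = 0.1650·97 + 0.0927·14 + 1.2085·80 + 0.2588·44 = 125.3736
  x_3 = 0.1956·97 + 0.2808·14 + 0.1549·80 + 1.1950·44 = 87.8672
Output multipliers (column sums of L):
  Services: 1.8937
  Healthcare: 1.6394
  Chemicals: 1.8217
  Mining: 1.7343

Services (1.8937)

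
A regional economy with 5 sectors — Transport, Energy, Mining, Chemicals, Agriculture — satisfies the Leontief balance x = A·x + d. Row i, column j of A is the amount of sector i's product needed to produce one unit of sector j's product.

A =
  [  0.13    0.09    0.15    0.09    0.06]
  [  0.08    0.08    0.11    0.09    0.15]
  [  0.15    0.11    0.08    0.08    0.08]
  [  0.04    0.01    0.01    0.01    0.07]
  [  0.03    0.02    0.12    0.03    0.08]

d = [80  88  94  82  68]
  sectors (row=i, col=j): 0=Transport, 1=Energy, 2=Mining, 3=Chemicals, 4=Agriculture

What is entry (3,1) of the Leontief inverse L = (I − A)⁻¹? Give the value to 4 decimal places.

Form M = I − A:
  [  0.87   -0.09   -0.15   -0.09   -0.06]
  [ -0.08    0.92   -0.11   -0.09   -0.15]
  [ -0.15   -0.11    0.92   -0.08   -0.08]
  [ -0.04   -0.01   -0.01    0.99   -0.07]
  [ -0.03   -0.02   -0.12   -0.03    0.92]
Leontief inverse L = M⁻¹:
  [  1.2154    0.1516    0.2356    0.1474    0.1357]
  [  0.1508    1.1308    0.1901    0.1386    0.2213]
  [  0.2277    0.1664    1.1655    0.1347    0.1536]
  [  0.0582    0.0229    0.0349    1.0230    0.0884]
  [  0.0745    0.0520    0.1650    0.0587    1.1191]
Total output x = L · d:
  x_0 = 1.2154·80 + 0.1516·88 + 0.2356·94 + 0.1474·82 + 0.1357·68 = 154.0416
  x_1 = 0.1508·80 + 1.1308·88 + 0.1901·94 + 0.1386·82 + 0.2213·68 = 155.8511
  x_2 = 0.2277·80 + 0.1664·88 + 1.1655·94 + 0.1347·82 + 0.1536·68 = 163.9067
  x_3 = 0.0582·80 + 0.0229·88 + 0.0349·94 + 1.0230·82 + 0.0884·68 = 99.8448
  x_4 = 0.0745·80 + 0.0520·88 + 0.1650·94 + 0.0587·82 + 1.1191·68 = 106.9592

L[3,1] = 0.0229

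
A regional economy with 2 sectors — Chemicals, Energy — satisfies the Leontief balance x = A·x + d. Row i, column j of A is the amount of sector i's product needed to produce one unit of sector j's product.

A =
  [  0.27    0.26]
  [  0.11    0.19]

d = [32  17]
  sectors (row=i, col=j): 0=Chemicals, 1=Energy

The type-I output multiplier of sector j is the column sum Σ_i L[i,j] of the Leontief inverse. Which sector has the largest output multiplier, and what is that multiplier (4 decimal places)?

Energy (1.7594)

Form M = I − A:
  [  0.73   -0.26]
  [ -0.11    0.81]
Leontief inverse L = M⁻¹:
  [  1.4395    0.4621]
  [  0.1955    1.2973]
Total output x = L · d:
  x_0 = 1.4395·32 + 0.4621·17 = 53.9186
  x_1 = 0.1955·32 + 1.2973·17 = 28.3099
Output multipliers (column sums of L):
  Chemicals: 1.6350
  Energy: 1.7594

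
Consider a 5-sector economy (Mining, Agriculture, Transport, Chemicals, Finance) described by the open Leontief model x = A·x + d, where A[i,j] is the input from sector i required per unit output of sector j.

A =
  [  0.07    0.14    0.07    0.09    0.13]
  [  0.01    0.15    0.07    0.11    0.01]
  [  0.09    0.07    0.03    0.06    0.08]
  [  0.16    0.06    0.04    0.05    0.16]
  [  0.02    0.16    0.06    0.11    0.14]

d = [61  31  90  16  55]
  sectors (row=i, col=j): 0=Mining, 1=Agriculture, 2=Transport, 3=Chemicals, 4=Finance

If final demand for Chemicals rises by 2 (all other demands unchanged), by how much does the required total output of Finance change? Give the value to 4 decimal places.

0.3709

Form M = I − A:
  [  0.93   -0.14   -0.07   -0.09   -0.13]
  [ -0.01    0.85   -0.07   -0.11   -0.01]
  [ -0.09   -0.07    0.97   -0.06   -0.08]
  [ -0.16   -0.06   -0.04    0.95   -0.16]
  [ -0.02   -0.16   -0.06   -0.11    0.86]
Leontief inverse L = M⁻¹:
  [  1.1229    0.2470    0.1190    0.1674    0.2148]
  [  0.0516    1.2161    0.1018    0.1592    0.0610]
  [  0.1268    0.1429    1.0637    0.1120    0.1406]
  [  0.2097    0.1688    0.0893    1.1268    0.2516]
  [  0.0714    0.2636    0.1074    0.1855    1.2211]
Total output x = L · d:
  x_0 = 1.1229·61 + 0.2470·31 + 0.1190·90 + 0.1674·16 + 0.2148·55 = 101.3583
  x_1 = 0.0516·61 + 1.2161·31 + 0.1018·90 + 0.1592·16 + 0.0610·55 = 55.9167
  x_2 = 0.1268·61 + 0.1429·31 + 1.0637·90 + 0.1120·16 + 0.1406·55 = 117.4205
  x_3 = 0.2097·61 + 0.1688·31 + 0.0893·90 + 1.1268·16 + 0.2516·55 = 57.9366
  x_4 = 0.0714·61 + 0.2636·31 + 0.1074·90 + 0.1855·16 + 1.2211·55 = 92.3164
Δx_4 = L[4,3] · Δd_3 = 0.1855 · 2 = 0.3709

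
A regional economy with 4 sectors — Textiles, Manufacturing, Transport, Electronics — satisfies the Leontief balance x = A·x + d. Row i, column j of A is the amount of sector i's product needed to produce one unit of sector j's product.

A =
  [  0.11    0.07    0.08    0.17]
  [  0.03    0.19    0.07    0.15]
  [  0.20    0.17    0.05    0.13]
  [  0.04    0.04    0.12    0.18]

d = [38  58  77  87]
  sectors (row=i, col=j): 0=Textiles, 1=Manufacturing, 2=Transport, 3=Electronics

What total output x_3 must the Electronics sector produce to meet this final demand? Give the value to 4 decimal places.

136.2602

Form M = I − A:
  [  0.89   -0.07   -0.08   -0.17]
  [ -0.03    0.81   -0.07   -0.15]
  [ -0.20   -0.17    0.95   -0.13]
  [ -0.04   -0.04   -0.12    0.82]
Leontief inverse L = M⁻¹:
  [  1.1747    0.1468    0.1468    0.2937]
  [  0.0863    1.2842    0.1366    0.2745]
  [  0.2767    0.2758    1.1326    0.2874]
  [  0.1020    0.1102    0.1796    1.2893]
Total output x = L · d:
  x_0 = 1.1747·38 + 0.1468·58 + 0.1468·77 + 0.2937·87 = 90.0147
  x_1 = 0.0863·38 + 1.2842·58 + 0.1366·77 + 0.2745·87 = 112.1603
  x_2 = 0.2767·38 + 0.2758·58 + 1.1326·77 + 0.2874·87 = 138.7200
  x_3 = 0.1020·38 + 0.1102·58 + 0.1796·77 + 1.2893·87 = 136.2602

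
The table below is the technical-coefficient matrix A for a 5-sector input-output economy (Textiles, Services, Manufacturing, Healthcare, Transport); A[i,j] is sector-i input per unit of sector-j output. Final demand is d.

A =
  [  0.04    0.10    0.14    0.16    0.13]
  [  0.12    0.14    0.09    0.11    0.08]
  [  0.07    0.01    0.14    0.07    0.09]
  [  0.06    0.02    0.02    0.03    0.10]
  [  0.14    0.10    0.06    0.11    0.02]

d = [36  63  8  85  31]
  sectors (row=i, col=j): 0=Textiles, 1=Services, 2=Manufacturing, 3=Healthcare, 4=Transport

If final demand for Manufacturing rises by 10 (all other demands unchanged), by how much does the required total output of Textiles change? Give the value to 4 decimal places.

Form M = I − A:
  [  0.96   -0.10   -0.14   -0.16   -0.13]
  [ -0.12    0.86   -0.09   -0.11   -0.08]
  [ -0.07   -0.01    0.86   -0.07   -0.09]
  [ -0.06   -0.02   -0.02    0.97   -0.10]
  [ -0.14   -0.10   -0.06   -0.11    0.98]
Leontief inverse L = M⁻¹:
  [  1.1235    0.1630    0.2201    0.2432    0.2074]
  [  0.2005    1.2117    0.1754    0.2015    0.1622]
  [  0.1225    0.0479    1.2008    0.1286    0.1436]
  [  0.0967    0.0521    0.0553    1.0717    0.1315]
  [  0.1993    0.1557    0.1291    0.1835    1.0901]
Total output x = L · d:
  x_0 = 1.1235·36 + 0.1630·63 + 0.2201·8 + 0.2432·85 + 0.2074·31 = 79.5756
  x_1 = 0.2005·36 + 1.2117·63 + 0.1754·8 + 0.2015·85 + 0.1622·31 = 107.1165
  x_2 = 0.1225·36 + 0.0479·63 + 1.2008·8 + 0.1286·85 + 0.1436·31 = 32.4121
  x_3 = 0.0967·36 + 0.0521·63 + 0.0553·8 + 1.0717·85 + 0.1315·31 = 102.3771
  x_4 = 0.1993·36 + 0.1557·63 + 0.1291·8 + 0.1835·85 + 1.0901·31 = 67.4066
Δx_0 = L[0,2] · Δd_2 = 0.2201 · 10 = 2.2008

2.2008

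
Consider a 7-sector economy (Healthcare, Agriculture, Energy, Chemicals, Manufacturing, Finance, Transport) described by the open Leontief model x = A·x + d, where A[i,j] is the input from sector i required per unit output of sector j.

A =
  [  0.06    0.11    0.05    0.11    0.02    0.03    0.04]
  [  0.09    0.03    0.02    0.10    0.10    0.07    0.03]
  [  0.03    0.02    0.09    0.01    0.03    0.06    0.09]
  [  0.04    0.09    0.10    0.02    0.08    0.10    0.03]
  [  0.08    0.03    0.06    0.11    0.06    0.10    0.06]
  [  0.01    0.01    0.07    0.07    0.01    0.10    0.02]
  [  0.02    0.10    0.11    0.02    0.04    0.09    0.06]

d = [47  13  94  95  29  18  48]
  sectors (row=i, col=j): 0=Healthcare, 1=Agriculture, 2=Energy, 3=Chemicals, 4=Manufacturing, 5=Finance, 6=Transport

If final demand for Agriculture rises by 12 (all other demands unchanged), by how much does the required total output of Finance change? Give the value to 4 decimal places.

Form M = I − A:
  [  0.94   -0.11   -0.05   -0.11   -0.02   -0.03   -0.04]
  [ -0.09    0.97   -0.02   -0.10   -0.10   -0.07   -0.03]
  [ -0.03   -0.02    0.91   -0.01   -0.03   -0.06   -0.09]
  [ -0.04   -0.09   -0.10    0.98   -0.08   -0.10   -0.03]
  [ -0.08   -0.03   -0.06   -0.11    0.94   -0.10   -0.06]
  [ -0.01   -0.01   -0.07   -0.07   -0.01    0.90   -0.02]
  [ -0.02   -0.10   -0.11   -0.02   -0.04   -0.09    0.94]
Leontief inverse L = M⁻¹:
  [  1.0955    0.1506    0.0995    0.1536    0.0595    0.0857    0.0715]
  [  0.1257    1.0727    0.0736    0.1502    0.1360    0.1306    0.0629]
  [  0.0503    0.0474    1.1325    0.0376    0.0516    0.1027    0.1188]
  [  0.0750    0.1229    0.1522    1.0686    0.1150    0.1604    0.0665]
  [  0.1153    0.0761    0.1226    0.1591    1.0978    0.1674    0.0978]
  [  0.0257    0.0306    0.1068    0.0926    0.0290    1.1391    0.0413]
  [  0.0515    0.1317    0.1612    0.0620    0.0737    0.1473    1.0955]
Total output x = L · d:
  x_0 = 1.0955·47 + 0.1506·13 + 0.0995·94 + 0.1536·95 + 0.0595·29 + 0.0857·18 + 0.0715·48 = 84.0944
  x_1 = 0.1257·47 + 1.0727·13 + 0.0736·94 + 0.1502·95 + 0.1360·29 + 0.1306·18 + 0.0629·48 = 50.3558
  x_2 = 0.0503·47 + 0.0474·13 + 1.1325·94 + 0.0376·95 + 0.0516·29 + 0.1027·18 + 0.1188·48 = 122.0510
  x_3 = 0.0750·47 + 0.1229·13 + 0.1522·94 + 1.0686·95 + 0.1150·29 + 0.1604·18 + 0.0665·48 = 130.3683
  x_4 = 0.1153·47 + 0.0761·13 + 0.1226·94 + 0.1591·95 + 1.0978·29 + 0.1674·18 + 0.0978·48 = 72.5865
  x_5 = 0.0257·47 + 0.0306·13 + 0.1068·94 + 0.0926·95 + 0.0290·29 + 1.1391·18 + 0.0413·48 = 43.7674
  x_6 = 0.0515·47 + 0.1317·13 + 0.1612·94 + 0.0620·95 + 0.0737·29 + 0.1473·18 + 1.0955·48 = 82.5457
Δx_5 = L[5,1] · Δd_1 = 0.0306 · 12 = 0.3673

0.3673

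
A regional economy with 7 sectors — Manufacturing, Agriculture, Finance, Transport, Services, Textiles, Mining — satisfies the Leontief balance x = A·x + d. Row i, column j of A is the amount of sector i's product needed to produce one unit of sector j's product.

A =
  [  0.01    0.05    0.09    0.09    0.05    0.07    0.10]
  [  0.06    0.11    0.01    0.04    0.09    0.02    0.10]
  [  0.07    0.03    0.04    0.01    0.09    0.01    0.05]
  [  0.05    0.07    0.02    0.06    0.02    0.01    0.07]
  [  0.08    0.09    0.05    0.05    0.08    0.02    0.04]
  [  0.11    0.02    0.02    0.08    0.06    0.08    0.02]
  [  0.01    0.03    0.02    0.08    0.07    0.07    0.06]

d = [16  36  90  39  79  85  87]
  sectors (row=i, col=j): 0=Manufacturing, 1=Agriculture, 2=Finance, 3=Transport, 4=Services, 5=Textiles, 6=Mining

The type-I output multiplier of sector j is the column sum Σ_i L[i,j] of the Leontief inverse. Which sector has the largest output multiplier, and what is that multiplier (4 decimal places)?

Services (1.7349)

Form M = I − A:
  [  0.99   -0.05   -0.09   -0.09   -0.05   -0.07   -0.10]
  [ -0.06    0.89   -0.01   -0.04   -0.09   -0.02   -0.10]
  [ -0.07   -0.03    0.96   -0.01   -0.09   -0.01   -0.05]
  [ -0.05   -0.07   -0.02    0.94   -0.02   -0.01   -0.07]
  [ -0.08   -0.09   -0.05   -0.05    0.92   -0.02   -0.04]
  [ -0.11   -0.02   -0.02   -0.08   -0.06    0.92   -0.02]
  [ -0.01   -0.03   -0.02   -0.08   -0.07   -0.07    0.94]
Leontief inverse L = M⁻¹:
  [  1.0502    0.0899    0.1122    0.1312    0.0970    0.0975    0.1432]
  [  0.0946    1.1565    0.0339    0.0826    0.1378    0.0479    0.1479]
  [  0.0947    0.0601    1.0607    0.0389    0.1238    0.0294    0.0817]
  [  0.0720    0.1002    0.0359    1.0894    0.0507    0.0289    0.1041]
  [  0.1146    0.1336    0.0753    0.0884    1.1250    0.0444    0.0858]
  [  0.1443    0.0560    0.0460    0.1213    0.0973    1.1077    0.0605]
  [  0.0416    0.0618    0.0369    0.1132    0.1034    0.0914    1.0916]
Total output x = L · d:
  x_0 = 1.0502·16 + 0.0899·36 + 0.1122·90 + 0.1312·39 + 0.0970·79 + 0.0975·85 + 0.1432·87 = 63.6664
  x_1 = 0.0946·16 + 1.1565·36 + 0.0339·90 + 0.0826·39 + 0.1378·79 + 0.0479·85 + 0.1479·87 = 77.2446
  x_2 = 0.0947·16 + 0.0601·36 + 1.0607·90 + 0.0389·39 + 0.1238·79 + 0.0294·85 + 0.0817·87 = 120.0431
  x_3 = 0.0720·16 + 0.1002·36 + 0.0359·90 + 1.0894·39 + 0.0507·79 + 0.0289·85 + 0.1041·87 = 66.0014
  x_4 = 0.1146·16 + 0.1336·36 + 0.0753·90 + 0.0884·39 + 1.1250·79 + 0.0444·85 + 0.0858·87 = 116.9729
  x_5 = 0.1443·16 + 0.0560·36 + 0.0460·90 + 0.1213·39 + 0.0973·79 + 1.1077·85 + 0.0605·87 = 120.3025
  x_6 = 0.0416·16 + 0.0618·36 + 0.0369·90 + 0.1132·39 + 0.1034·79 + 0.0914·85 + 1.0916·87 = 121.5364
Output multipliers (column sums of L):
  Manufacturing: 1.6121
  Agriculture: 1.6581
  Finance: 1.4010
  Transport: 1.6650
  Services: 1.7349
  Textiles: 1.4472
  Mining: 1.7148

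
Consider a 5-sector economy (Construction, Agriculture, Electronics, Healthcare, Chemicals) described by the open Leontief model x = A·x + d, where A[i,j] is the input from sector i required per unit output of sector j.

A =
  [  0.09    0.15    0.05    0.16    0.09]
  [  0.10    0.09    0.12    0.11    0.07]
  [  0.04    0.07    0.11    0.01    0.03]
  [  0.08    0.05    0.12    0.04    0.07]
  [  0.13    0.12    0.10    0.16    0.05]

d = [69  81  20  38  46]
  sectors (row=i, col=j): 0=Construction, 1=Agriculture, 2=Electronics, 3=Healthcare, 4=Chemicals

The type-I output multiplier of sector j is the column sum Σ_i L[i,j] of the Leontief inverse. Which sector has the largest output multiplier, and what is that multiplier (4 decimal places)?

Form M = I − A:
  [  0.91   -0.15   -0.05   -0.16   -0.09]
  [ -0.10    0.91   -0.12   -0.11   -0.07]
  [ -0.04   -0.07    0.89   -0.01   -0.03]
  [ -0.08   -0.05   -0.12    0.96   -0.07]
  [ -0.13   -0.12   -0.10   -0.16    0.95]
Leontief inverse L = M⁻¹:
  [  1.1754    0.2390    0.1491    0.2502    0.1521]
  [  0.1713    1.1693    0.2060    0.1851    0.1225]
  [  0.0750    0.1110    1.1552    0.0464    0.0552]
  [  0.1317    0.1101    0.1820    1.0960    0.1071]
  [  0.2126    0.2106    0.1987    0.2471    1.1128]
Total output x = L · d:
  x_0 = 1.1754·69 + 0.2390·81 + 0.1491·20 + 0.2502·38 + 0.1521·46 = 119.9542
  x_1 = 0.1713·69 + 1.1693·81 + 0.2060·20 + 0.1851·38 + 0.1225·46 = 123.3277
  x_2 = 0.0750·69 + 0.1110·81 + 1.1552·20 + 0.0464·38 + 0.0552·46 = 41.5750
  x_3 = 0.1317·69 + 0.1101·81 + 0.1820·20 + 1.0960·38 + 0.1071·46 = 68.2201
  x_4 = 0.2126·69 + 0.2106·81 + 0.1987·20 + 0.2471·38 + 1.1128·46 = 96.2801
Output multipliers (column sums of L):
  Construction: 1.7660
  Agriculture: 1.8401
  Electronics: 1.8911
  Healthcare: 1.8248
  Chemicals: 1.5497

Electronics (1.8911)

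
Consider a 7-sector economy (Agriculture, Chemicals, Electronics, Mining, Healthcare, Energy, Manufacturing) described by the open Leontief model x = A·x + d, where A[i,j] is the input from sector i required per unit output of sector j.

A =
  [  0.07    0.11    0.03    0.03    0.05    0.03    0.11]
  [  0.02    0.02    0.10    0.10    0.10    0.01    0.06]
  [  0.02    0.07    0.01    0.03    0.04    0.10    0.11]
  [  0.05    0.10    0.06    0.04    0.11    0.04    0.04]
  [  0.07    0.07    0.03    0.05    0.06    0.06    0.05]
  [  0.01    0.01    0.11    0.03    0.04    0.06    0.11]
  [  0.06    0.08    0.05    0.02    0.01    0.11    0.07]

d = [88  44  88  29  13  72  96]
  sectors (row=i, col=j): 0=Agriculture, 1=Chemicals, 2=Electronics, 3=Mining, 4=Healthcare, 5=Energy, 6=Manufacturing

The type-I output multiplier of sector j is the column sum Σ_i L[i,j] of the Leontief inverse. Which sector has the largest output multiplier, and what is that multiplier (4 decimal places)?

Manufacturing (1.9175)

Form M = I − A:
  [  0.93   -0.11   -0.03   -0.03   -0.05   -0.03   -0.11]
  [ -0.02    0.98   -0.10   -0.10   -0.10   -0.01   -0.06]
  [ -0.02   -0.07    0.99   -0.03   -0.04   -0.10   -0.11]
  [ -0.05   -0.10   -0.06    0.96   -0.11   -0.04   -0.04]
  [ -0.07   -0.07   -0.03   -0.05    0.94   -0.06   -0.05]
  [ -0.01   -0.01   -0.11   -0.03   -0.04    0.94   -0.11]
  [ -0.06   -0.08   -0.05   -0.02   -0.01   -0.11    0.93]
Leontief inverse L = M⁻¹:
  [  1.1018    0.1560    0.0721    0.0633    0.0905    0.0723    0.1651]
  [  0.0510    1.0683    0.1331    0.1284    0.1405    0.0545    0.1102]
  [  0.0452    0.1056    1.0514    0.0568    0.0727    0.1401    0.1594]
  [  0.0818    0.1457    0.1009    1.0751    0.1544    0.0816    0.0952]
  [  0.0983    0.1117    0.0682    0.0792    1.0983    0.0969    0.1008]
  [  0.0343    0.0486    0.1421    0.0520    0.0679    1.1059    0.1607]
  [  0.0848    0.1177    0.0923    0.0483    0.0450    0.1505    1.1261]
Total output x = L · d:
  x_0 = 1.1018·88 + 0.1560·44 + 0.0721·88 + 0.0633·29 + 0.0905·13 + 0.0723·72 + 0.1651·96 = 134.2289
  x_1 = 0.0510·88 + 1.0683·44 + 0.1331·88 + 0.1284·29 + 0.1405·13 + 0.0545·72 + 0.1102·96 = 83.2643
  x_2 = 0.0452·88 + 0.1056·44 + 1.0514·88 + 0.0568·29 + 0.0727·13 + 0.1401·72 + 0.1594·96 = 129.1336
  x_3 = 0.0818·88 + 0.1457·44 + 0.1009·88 + 1.0751·29 + 0.1544·13 + 0.0816·72 + 0.0952·96 = 70.6926
  x_4 = 0.0983·88 + 0.1117·44 + 0.0682·88 + 0.0792·29 + 1.0983·13 + 0.0969·72 + 0.1008·96 = 52.7916
  x_5 = 0.0343·88 + 0.0486·44 + 0.1421·88 + 0.0520·29 + 0.0679·13 + 1.1059·72 + 0.1607·96 = 115.1046
  x_6 = 0.0848·88 + 0.1177·44 + 0.0923·88 + 0.0483·29 + 0.0450·13 + 0.1505·72 + 1.1261·96 = 141.6934
Output multipliers (column sums of L):
  Agriculture: 1.4972
  Chemicals: 1.7536
  Electronics: 1.6602
  Mining: 1.5031
  Healthcare: 1.6694
  Energy: 1.7018
  Manufacturing: 1.9175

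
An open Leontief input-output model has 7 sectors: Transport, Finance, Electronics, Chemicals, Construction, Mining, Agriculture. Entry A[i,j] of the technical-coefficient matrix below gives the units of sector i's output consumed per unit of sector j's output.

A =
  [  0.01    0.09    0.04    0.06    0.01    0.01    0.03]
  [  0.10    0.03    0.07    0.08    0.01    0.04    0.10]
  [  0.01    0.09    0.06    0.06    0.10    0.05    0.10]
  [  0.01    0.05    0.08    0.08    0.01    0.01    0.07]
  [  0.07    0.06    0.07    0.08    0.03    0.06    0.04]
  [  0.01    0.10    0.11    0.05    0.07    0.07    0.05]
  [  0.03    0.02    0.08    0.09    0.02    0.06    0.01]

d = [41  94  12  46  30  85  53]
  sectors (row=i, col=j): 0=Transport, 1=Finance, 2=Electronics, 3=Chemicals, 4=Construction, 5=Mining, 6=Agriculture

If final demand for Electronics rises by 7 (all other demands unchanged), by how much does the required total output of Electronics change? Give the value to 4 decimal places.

Form M = I − A:
  [  0.99   -0.09   -0.04   -0.06   -0.01   -0.01   -0.03]
  [ -0.10    0.97   -0.07   -0.08   -0.01   -0.04   -0.10]
  [ -0.01   -0.09    0.94   -0.06   -0.10   -0.05   -0.10]
  [ -0.01   -0.05   -0.08    0.92   -0.01   -0.01   -0.07]
  [ -0.07   -0.06   -0.07   -0.08    0.97   -0.06   -0.04]
  [ -0.01   -0.10   -0.11   -0.05   -0.07    0.93   -0.05]
  [ -0.03   -0.02   -0.08   -0.09   -0.02   -0.06    0.99]
Leontief inverse L = M⁻¹:
  [  1.0266    0.1116    0.0693    0.0902    0.0229    0.0258    0.0580]
  [  0.1179    1.0711    0.1176    0.1284    0.0333    0.0661    0.1374]
  [  0.0402    0.1330    1.1172    0.1169    0.1273    0.0851    0.1452]
  [  0.0258    0.0778    0.1164    1.1171    0.0289    0.0303    0.1021]
  [  0.0906    0.1016    0.1177    0.1267    1.0542    0.0863    0.0808]
  [  0.0390    0.1468    0.1670    0.1049    0.1020    1.1052    0.1002]
  [  0.0433    0.0538    0.1178    0.1253    0.0418    0.0805    1.0434]
Total output x = L · d:
  x_0 = 1.0266·41 + 0.1116·94 + 0.0693·12 + 0.0902·46 + 0.0229·30 + 0.0258·85 + 0.0580·53 = 63.5136
  x_1 = 0.1179·41 + 1.0711·94 + 0.1176·12 + 0.1284·46 + 0.0333·30 + 0.0661·85 + 0.1374·53 = 126.7308
  x_2 = 0.0402·41 + 0.1330·94 + 1.1172·12 + 0.1169·46 + 0.1273·30 + 0.0851·85 + 0.1452·53 = 51.6843
  x_3 = 0.0258·41 + 0.0778·94 + 0.1164·12 + 1.1171·46 + 0.0289·30 + 0.0303·85 + 0.1021·53 = 70.0078
  x_4 = 0.0906·41 + 0.1016·94 + 0.1177·12 + 0.1267·46 + 1.0542·30 + 0.0863·85 + 0.0808·53 = 63.7493
  x_5 = 0.0390·41 + 0.1468·94 + 0.1670·12 + 0.1049·46 + 0.1020·30 + 1.1052·85 + 0.1002·53 = 124.5443
  x_6 = 0.0433·41 + 0.0538·94 + 0.1178·12 + 0.1253·46 + 0.0418·30 + 0.0805·85 + 1.0434·53 = 77.3971
Δx_2 = L[2,2] · Δd_2 = 1.1172 · 7 = 7.8203

7.8203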